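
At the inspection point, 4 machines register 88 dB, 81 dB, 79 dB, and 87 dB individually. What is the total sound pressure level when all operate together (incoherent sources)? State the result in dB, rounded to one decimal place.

Incoherent sources combine by intensity addition: L_total = 10·log₁₀(Σ 10^(L_i/10)).
Σ 10^(L/10) = 10^(88/10) + 10^(81/10) + 10^(79/10) + 10^(87/10) = 1.337e+09.
L_total = 10·log₁₀(1.337e+09) = 91.26 dB.

91.3 dB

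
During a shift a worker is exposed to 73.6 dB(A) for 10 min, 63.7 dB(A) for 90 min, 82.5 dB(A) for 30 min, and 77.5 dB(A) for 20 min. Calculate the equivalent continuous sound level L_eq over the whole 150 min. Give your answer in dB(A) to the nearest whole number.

Weight each interval's intensity by its duration and average over T = 150 min:
Σ tᵢ·10^(Lᵢ/10) = 10·10^(73.6/10) + 90·10^(63.7/10) + 30·10^(82.5/10) + 20·10^(77.5/10) = 6.900e+09.
L_eq = 10·log₁₀(6.900e+09/150) = 76.63 dB(A).

77 dB(A)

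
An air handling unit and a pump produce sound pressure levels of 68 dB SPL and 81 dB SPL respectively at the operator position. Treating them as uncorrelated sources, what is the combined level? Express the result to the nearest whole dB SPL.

For uncorrelated sources the intensities add, so convert each level to linear form, sum, and take 10·log₁₀ of the total.
Σ 10^(L/10) = 10^(68/10) + 10^(81/10) = 1.322e+08.
L_total = 10·log₁₀(1.322e+08) = 81.21 dB SPL.

81 dB SPL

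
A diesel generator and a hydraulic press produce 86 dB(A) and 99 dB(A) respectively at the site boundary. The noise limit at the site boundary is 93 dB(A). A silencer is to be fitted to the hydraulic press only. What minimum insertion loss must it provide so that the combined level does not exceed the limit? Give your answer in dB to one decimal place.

7.0 dB

Fixed contribution from the other source: Σ 10^(L/10) = 10^(86/10) = 3.981e+08 (86.00 dB(A)).
To meet 93 dB(A) overall, the treated hydraulic press may contribute at most 10^(93/10) − 3.981e+08 = 1.597e+09, i.e. 92.03 dB(A).
So the hydraulic press must be reduced from 99 to 92.03 dB(A): IL = 6.97 dB.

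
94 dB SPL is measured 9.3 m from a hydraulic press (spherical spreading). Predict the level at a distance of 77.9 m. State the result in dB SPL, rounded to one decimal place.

75.5 dB SPL

Point-source attenuation: ΔL = 20·log₁₀(r₂/r₁) = 20·log₁₀(77.9/9.3) = 18.461 dB.
L₂ = 94 − 20·log₁₀(77.9/9.3) = 94 − 18.461 = 75.54 dB SPL.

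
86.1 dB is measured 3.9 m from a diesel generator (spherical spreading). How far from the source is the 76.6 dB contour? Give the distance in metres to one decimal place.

For a point source L₁ − L₂ = 20·log₁₀(r₂/r₁), so r₂ = r₁·10^((L₁−L₂)/20).
r₂ = 3.9·10^((86.1−76.6)/20) = 3.9·10^(9.5/20) = 11.64 m.

11.6 m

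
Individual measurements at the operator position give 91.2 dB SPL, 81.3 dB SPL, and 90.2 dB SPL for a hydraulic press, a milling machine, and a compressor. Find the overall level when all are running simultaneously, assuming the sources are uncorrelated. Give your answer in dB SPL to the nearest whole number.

94 dB SPL

Incoherent sources combine by intensity addition: L_total = 10·log₁₀(Σ 10^(L_i/10)).
Σ 10^(L/10) = 10^(91.2/10) + 10^(81.3/10) + 10^(90.2/10) = 2.500e+09.
L_total = 10·log₁₀(2.500e+09) = 93.98 dB SPL.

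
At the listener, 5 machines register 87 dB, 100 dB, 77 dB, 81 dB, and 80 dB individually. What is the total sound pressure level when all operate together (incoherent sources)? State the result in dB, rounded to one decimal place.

100.3 dB

Incoherent sources combine by intensity addition: L_total = 10·log₁₀(Σ 10^(L_i/10)).
Σ 10^(L/10) = 10^(87/10) + 10^(100/10) + 10^(77/10) + 10^(81/10) + 10^(80/10) = 1.078e+10.
L_total = 10·log₁₀(1.078e+10) = 100.33 dB.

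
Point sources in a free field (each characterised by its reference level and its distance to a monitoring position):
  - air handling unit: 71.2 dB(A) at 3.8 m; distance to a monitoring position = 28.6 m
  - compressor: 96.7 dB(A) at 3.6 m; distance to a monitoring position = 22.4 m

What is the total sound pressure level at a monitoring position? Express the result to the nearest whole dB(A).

First find each source's level at the receiver (point-source: −20·log₁₀(r/r_ref)), then combine on an intensity basis.
air handling unit: 71.2 − 20·log₁₀(28.6/3.8) = 71.2 − 17.53 = 53.67 dB(A).
compressor: 96.7 − 20·log₁₀(22.4/3.6) = 96.7 − 15.88 = 80.82 dB(A).
Σ 10^(L/10) = 1.210e+08 → L_total = 10·log₁₀(1.210e+08) = 80.83 dB(A).

81 dB(A)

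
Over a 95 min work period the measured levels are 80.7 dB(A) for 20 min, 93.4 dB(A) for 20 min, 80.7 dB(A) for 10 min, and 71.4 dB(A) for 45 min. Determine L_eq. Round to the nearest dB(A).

Weight each interval's intensity by its duration and average over T = 95 min:
Σ tᵢ·10^(Lᵢ/10) = 20·10^(80.7/10) + 20·10^(93.4/10) + 10·10^(80.7/10) + 45·10^(71.4/10) = 4.790e+10.
L_eq = 10·log₁₀(4.790e+10/95) = 87.03 dB(A).

87 dB(A)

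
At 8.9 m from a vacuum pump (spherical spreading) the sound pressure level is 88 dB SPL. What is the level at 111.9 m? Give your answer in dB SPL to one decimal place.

66.0 dB SPL

Point-source attenuation: ΔL = 20·log₁₀(r₂/r₁) = 20·log₁₀(111.9/8.9) = 21.989 dB.
L₂ = 88 − 20·log₁₀(111.9/8.9) = 88 − 21.989 = 66.01 dB SPL.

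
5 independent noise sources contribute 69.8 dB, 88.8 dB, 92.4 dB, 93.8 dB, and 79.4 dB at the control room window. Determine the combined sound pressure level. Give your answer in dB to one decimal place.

Incoherent sources combine by intensity addition: L_total = 10·log₁₀(Σ 10^(L_i/10)).
Σ 10^(L/10) = 10^(69.8/10) + 10^(88.8/10) + 10^(92.4/10) + 10^(93.8/10) + 10^(79.4/10) = 4.992e+09.
L_total = 10·log₁₀(4.992e+09) = 96.98 dB.

97.0 dB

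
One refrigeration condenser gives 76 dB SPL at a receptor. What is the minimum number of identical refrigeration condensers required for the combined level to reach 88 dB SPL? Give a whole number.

16

Need L₁ + 10·log₁₀ N ≥ 88, i.e. log₁₀ N ≥ 1.20.
N ≥ 10^(12.0/10) = 15.849, so N = 16.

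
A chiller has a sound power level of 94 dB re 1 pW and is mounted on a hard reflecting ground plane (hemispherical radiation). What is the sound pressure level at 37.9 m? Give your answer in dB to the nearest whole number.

The power spreads over a hemisphere of area 2π·r², so L_p = L_w − 10·log₁₀(2π·r²).
2π·r² = 9025 m², 10·log₁₀ of that is 39.555 dB.
L_p = 94 − 39.555 = 54.45 dB.

54 dB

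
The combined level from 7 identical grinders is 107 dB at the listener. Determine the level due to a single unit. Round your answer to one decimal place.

7 equal contributions raise the level by 10·log₁₀ 7 = 8.451 dB, so each unit alone gives 107 − 8.451.

98.5 dB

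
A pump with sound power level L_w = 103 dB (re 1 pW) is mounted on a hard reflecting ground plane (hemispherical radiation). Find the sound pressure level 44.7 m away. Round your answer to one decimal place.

The power spreads over a hemisphere of area 2π·r², so L_p = L_w − 10·log₁₀(2π·r²).
2π·r² = 1.255e+04 m², 10·log₁₀ of that is 40.988 dB.
L_p = 103 − 40.988 = 62.01 dB.

62.0 dB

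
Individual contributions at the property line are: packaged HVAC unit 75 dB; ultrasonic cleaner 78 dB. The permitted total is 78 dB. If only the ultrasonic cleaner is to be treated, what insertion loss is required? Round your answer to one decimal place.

Everything except the ultrasonic cleaner sums to 10^(75/10) = 3.162e+07 in linear terms, 75.00 dB.
To meet 78 dB overall, the treated ultrasonic cleaner may contribute at most 10^(78/10) − 3.162e+07 = 3.147e+07, i.e. 74.98 dB.
So the ultrasonic cleaner must be reduced from 78 to 74.98 dB: IL = 3.02 dB.

3.0 dB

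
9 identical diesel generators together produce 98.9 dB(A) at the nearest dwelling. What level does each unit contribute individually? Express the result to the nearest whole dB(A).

89 dB(A)

Dividing the total intensity by 9 lowers the level by 10·log₁₀ 9 = 9.542 dB: L₁ = 98.9 − 9.542.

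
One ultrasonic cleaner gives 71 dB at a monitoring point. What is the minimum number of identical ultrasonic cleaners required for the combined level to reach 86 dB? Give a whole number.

32

The shortfall is 86 − 71 = 15.0 dB, and N units add 10·log₁₀ N, so need 10·log₁₀ N ≥ 15.0.
N ≥ 10^(15.0/10) = 31.623, so N = 32.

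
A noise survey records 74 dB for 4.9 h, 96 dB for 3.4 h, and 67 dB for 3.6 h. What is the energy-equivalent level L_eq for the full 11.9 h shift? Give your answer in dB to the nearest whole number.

L_eq = 10·log₁₀[(1/T)·Σ tᵢ·10^(Lᵢ/10)] with T = 11.9 h.
Σ tᵢ·10^(Lᵢ/10) = 4.9·10^(74/10) + 3.4·10^(96/10) + 3.6·10^(67/10) = 1.368e+10.
L_eq = 10·log₁₀(1.368e+10/11.9) = 90.60 dB.

91 dB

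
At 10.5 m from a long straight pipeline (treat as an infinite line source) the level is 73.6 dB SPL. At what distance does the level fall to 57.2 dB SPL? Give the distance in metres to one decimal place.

The 16.4 dB drop corresponds to a distance ratio of 10^(16.4/10) for a line source.
r₂ = 10.5·10^((73.6−57.2)/10) = 10.5·10^(16.4/10) = 458.34 m.

458.3 m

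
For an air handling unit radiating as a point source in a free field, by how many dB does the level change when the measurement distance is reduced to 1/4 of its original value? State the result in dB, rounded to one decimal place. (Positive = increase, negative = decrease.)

+12.0 dB

With spherical spreading the level changes by −20·log₁₀(r₂/r₁).
ΔL = −20·log₁₀(0.25) = +12.04 dB.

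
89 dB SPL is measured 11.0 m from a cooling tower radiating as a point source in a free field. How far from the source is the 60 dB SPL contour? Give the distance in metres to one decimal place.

For a point source L₁ − L₂ = 20·log₁₀(r₂/r₁), so r₂ = r₁·10^((L₁−L₂)/20).
r₂ = 11.0·10^((89−60)/20) = 11.0·10^(29.0/20) = 310.02 m.

310.0 m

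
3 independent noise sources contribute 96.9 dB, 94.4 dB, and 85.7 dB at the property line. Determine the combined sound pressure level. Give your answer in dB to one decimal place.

99.0 dB

Incoherent sources combine by intensity addition: L_total = 10·log₁₀(Σ 10^(L_i/10)).
Σ 10^(L/10) = 10^(96.9/10) + 10^(94.4/10) + 10^(85.7/10) = 8.024e+09.
L_total = 10·log₁₀(8.024e+09) = 99.04 dB.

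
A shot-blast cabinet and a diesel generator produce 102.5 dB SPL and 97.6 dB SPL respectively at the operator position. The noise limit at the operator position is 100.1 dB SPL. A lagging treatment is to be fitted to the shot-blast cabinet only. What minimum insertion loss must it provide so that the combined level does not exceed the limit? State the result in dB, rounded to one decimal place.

The untreated sources together contribute 10^(97.6/10) = 5.754e+09, i.e. 97.60 dB SPL.
To meet 100.1 dB SPL overall, the treated shot-blast cabinet may contribute at most 10^(100.1/10) − 5.754e+09 = 4.479e+09, i.e. 96.51 dB SPL.
Required insertion loss = 102.5 − 96.51 = 5.99 dB.

6.0 dB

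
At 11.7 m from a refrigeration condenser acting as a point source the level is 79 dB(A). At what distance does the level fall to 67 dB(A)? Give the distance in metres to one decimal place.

46.6 m

For a point source L₁ − L₂ = 20·log₁₀(r₂/r₁), so r₂ = r₁·10^((L₁−L₂)/20).
r₂ = 11.7·10^((79−67)/20) = 11.7·10^(12.0/20) = 46.58 m.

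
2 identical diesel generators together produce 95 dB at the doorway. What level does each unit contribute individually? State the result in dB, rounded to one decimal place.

92.0 dB

2 equal contributions raise the level by 10·log₁₀ 2 = 3.010 dB, so each unit alone gives 95 − 3.010.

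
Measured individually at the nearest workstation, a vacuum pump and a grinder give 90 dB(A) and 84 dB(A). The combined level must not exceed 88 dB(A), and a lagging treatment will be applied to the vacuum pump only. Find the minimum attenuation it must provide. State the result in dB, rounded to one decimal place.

Fixed contribution from the other source: Σ 10^(L/10) = 10^(84/10) = 2.512e+08 (84.00 dB(A)).
The limit corresponds to 10^(88/10) = 6.310e+08; subtracting the fixed part leaves 3.798e+08 for the vacuum pump, i.e. 85.80 dB(A).
So the vacuum pump must be reduced from 90 to 85.80 dB(A): IL = 4.20 dB.

4.2 dB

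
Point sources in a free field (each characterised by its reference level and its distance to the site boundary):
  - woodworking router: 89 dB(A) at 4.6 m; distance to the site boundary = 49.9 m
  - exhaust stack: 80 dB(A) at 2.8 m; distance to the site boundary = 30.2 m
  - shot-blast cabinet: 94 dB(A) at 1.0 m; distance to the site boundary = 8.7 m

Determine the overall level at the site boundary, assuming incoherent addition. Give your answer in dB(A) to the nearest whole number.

Apply inverse-square spreading to bring every level to the receiver, then sum 10^(L/10).
woodworking router: 89 − 20·log₁₀(49.9/4.6) = 89 − 20.71 = 68.29 dB(A).
exhaust stack: 80 − 20·log₁₀(30.2/2.8) = 80 − 20.66 = 59.34 dB(A).
shot-blast cabinet: 94 − 20·log₁₀(8.7/1.0) = 94 − 18.79 = 75.21 dB(A).
Σ 10^(L/10) = 4.080e+07 → L_total = 10·log₁₀(4.080e+07) = 76.11 dB(A).

76 dB(A)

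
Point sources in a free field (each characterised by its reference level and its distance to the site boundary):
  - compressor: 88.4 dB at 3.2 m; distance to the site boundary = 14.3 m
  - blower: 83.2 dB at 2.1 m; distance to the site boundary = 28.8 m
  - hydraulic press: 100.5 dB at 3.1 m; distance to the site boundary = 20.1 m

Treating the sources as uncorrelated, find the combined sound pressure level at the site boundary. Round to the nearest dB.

First find each source's level at the receiver (point-source: −20·log₁₀(r/r_ref)), then combine on an intensity basis.
compressor: 88.4 − 20·log₁₀(14.3/3.2) = 88.4 − 13.00 = 75.40 dB.
blower: 83.2 − 20·log₁₀(28.8/2.1) = 83.2 − 22.74 = 60.46 dB.
hydraulic press: 100.5 − 20·log₁₀(20.1/3.1) = 100.5 − 16.24 = 84.26 dB.
Σ 10^(L/10) = 3.026e+08 → L_total = 10·log₁₀(3.026e+08) = 84.81 dB.

85 dB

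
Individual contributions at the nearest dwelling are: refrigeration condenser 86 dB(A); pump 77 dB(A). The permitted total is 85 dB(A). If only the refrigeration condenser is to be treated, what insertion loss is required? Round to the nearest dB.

2 dB

Everything except the refrigeration condenser sums to 10^(77/10) = 5.012e+07 in linear terms, 77.00 dB(A).
To meet 85 dB(A) overall, the treated refrigeration condenser may contribute at most 10^(85/10) − 5.012e+07 = 2.661e+08, i.e. 84.25 dB(A).
So the refrigeration condenser must be reduced from 86 to 84.25 dB(A): IL = 1.75 dB.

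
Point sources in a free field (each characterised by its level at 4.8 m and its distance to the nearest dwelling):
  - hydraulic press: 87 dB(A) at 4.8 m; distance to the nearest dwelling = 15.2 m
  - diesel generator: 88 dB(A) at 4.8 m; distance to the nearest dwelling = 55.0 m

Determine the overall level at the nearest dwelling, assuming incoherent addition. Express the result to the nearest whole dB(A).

77 dB(A)

Apply inverse-square spreading to bring every level to the receiver, then sum 10^(L/10).
hydraulic press: 87 − 20·log₁₀(15.2/4.8) = 87 − 10.01 = 76.99 dB(A).
diesel generator: 88 − 20·log₁₀(55.0/4.8) = 88 − 21.18 = 66.82 dB(A).
Σ 10^(L/10) = 5.479e+07 → L_total = 10·log₁₀(5.479e+07) = 77.39 dB(A).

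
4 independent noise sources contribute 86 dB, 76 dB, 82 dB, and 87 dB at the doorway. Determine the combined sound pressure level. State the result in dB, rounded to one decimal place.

90.4 dB

For uncorrelated sources the intensities add, so convert each level to linear form, sum, and take 10·log₁₀ of the total.
Σ 10^(L/10) = 10^(86/10) + 10^(76/10) + 10^(82/10) + 10^(87/10) = 1.098e+09.
L_total = 10·log₁₀(1.098e+09) = 90.40 dB.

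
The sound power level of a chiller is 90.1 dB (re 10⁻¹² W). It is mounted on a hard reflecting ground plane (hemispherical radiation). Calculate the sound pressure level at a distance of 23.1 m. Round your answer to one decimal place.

L_p = L_w − 10·log₁₀(2π·r²) with r = 23.1 m.
2π·r² = 3353 m², 10·log₁₀ of that is 35.254 dB.
L_p = 90.1 − 35.254 = 54.85 dB.

54.8 dB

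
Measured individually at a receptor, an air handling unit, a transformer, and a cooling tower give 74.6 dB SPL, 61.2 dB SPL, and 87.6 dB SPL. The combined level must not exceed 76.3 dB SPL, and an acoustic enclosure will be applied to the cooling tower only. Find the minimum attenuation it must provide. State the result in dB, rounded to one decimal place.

The untreated sources together contribute 10^(74.6/10) + 10^(61.2/10) = 3.016e+07, i.e. 74.79 dB SPL.
The limit corresponds to 10^(76.3/10) = 4.266e+07; subtracting the fixed part leaves 1.250e+07 for the cooling tower, i.e. 70.97 dB SPL.
So the cooling tower must be reduced from 87.6 to 70.97 dB SPL: IL = 16.63 dB.

16.6 dB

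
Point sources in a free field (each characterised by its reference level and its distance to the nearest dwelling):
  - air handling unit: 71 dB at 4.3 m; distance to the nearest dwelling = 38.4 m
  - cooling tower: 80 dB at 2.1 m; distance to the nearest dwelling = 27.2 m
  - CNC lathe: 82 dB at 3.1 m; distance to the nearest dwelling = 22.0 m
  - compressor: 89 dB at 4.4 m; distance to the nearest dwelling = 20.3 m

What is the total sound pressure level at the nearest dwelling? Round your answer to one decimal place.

76.2 dB

Apply inverse-square spreading to bring every level to the receiver, then sum 10^(L/10).
air handling unit: 71 − 20·log₁₀(38.4/4.3) = 71 − 19.02 = 51.98 dB.
cooling tower: 80 − 20·log₁₀(27.2/2.1) = 80 − 22.25 = 57.75 dB.
CNC lathe: 82 − 20·log₁₀(22.0/3.1) = 82 − 17.02 = 64.98 dB.
compressor: 89 − 20·log₁₀(20.3/4.4) = 89 − 13.28 = 75.72 dB.
Σ 10^(L/10) = 4.122e+07 → L_total = 10·log₁₀(4.122e+07) = 76.15 dB.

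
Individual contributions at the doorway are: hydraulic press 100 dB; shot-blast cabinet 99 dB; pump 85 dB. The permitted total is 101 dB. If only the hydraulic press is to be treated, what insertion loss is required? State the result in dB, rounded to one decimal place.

3.6 dB

Everything except the hydraulic press sums to 10^(99/10) + 10^(85/10) = 8.260e+09 in linear terms, 99.17 dB.
To meet 101 dB overall, the treated hydraulic press may contribute at most 10^(101/10) − 8.260e+09 = 4.330e+09, i.e. 96.36 dB.
So the hydraulic press must be reduced from 100 to 96.36 dB: IL = 3.64 dB.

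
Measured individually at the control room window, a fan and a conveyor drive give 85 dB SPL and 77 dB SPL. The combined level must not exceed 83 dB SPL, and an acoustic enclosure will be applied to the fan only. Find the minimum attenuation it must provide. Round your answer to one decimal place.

Fixed contribution from the other source: Σ 10^(L/10) = 10^(77/10) = 5.012e+07 (77.00 dB SPL).
The limit corresponds to 10^(83/10) = 1.995e+08; subtracting the fixed part leaves 1.494e+08 for the fan, i.e. 81.74 dB SPL.
Required insertion loss = 85 − 81.74 = 3.26 dB.

3.3 dB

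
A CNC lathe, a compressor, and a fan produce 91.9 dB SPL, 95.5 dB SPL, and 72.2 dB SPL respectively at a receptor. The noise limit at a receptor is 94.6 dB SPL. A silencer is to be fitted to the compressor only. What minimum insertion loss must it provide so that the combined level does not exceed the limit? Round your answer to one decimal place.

Fixed contribution from the other sources: Σ 10^(L/10) = 10^(91.9/10) + 10^(72.2/10) = 1.565e+09 (91.95 dB SPL).
To meet 94.6 dB SPL overall, the treated compressor may contribute at most 10^(94.6/10) − 1.565e+09 = 1.319e+09, i.e. 91.20 dB SPL.
So the compressor must be reduced from 95.5 to 91.20 dB SPL: IL = 4.30 dB.

4.3 dB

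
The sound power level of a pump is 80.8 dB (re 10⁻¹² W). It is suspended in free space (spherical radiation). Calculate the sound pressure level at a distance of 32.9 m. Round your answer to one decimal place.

39.5 dB

Free-field spherical radiation: L_p = L_w − 10·log₁₀(4π·r²), r = 32.9 m.
4π·r² = 1.36e+04 m², 10·log₁₀ of that is 41.336 dB.
L_p = 80.8 − 41.336 = 39.46 dB.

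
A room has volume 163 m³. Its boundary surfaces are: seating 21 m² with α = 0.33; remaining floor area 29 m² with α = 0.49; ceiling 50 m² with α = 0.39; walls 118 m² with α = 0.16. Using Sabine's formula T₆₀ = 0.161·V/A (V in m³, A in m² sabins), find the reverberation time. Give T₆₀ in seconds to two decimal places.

0.44 s

Summing Sᵢαᵢ: 21·0.33 + 29·0.49 + 50·0.39 + 118·0.16 = 59.52 m².
T₆₀ = 0.161 × 163 / 59.52 = 0.441 s.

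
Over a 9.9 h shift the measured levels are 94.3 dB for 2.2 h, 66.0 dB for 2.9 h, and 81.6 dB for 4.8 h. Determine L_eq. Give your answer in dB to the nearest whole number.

The energy average is taken in the linear domain: L_eq = 10·log₁₀[(Σ tᵢ·10^(Lᵢ/10))/T], T = 9.9 h.
Σ tᵢ·10^(Lᵢ/10) = 2.2·10^(94.3/10) + 2.9·10^(66.0/10) + 4.8·10^(81.6/10) = 6.627e+09.
L_eq = 10·log₁₀(6.627e+09/9.9) = 88.26 dB.

88 dB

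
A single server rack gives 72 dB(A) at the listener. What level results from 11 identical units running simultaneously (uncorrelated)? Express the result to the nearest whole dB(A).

With 11 equal, uncorrelated contributions the intensity is 11× that of one unit, giving a rise of 10·log₁₀ 11.
L_total = 72 + 10·log₁₀(11) = 72 + 10.414 = 82.41 dB(A).

82 dB(A)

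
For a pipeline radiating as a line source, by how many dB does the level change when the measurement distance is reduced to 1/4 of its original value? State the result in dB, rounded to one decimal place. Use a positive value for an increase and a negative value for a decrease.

Line-source spreading: ΔL = −10·log₁₀(r₂/r₁).
ΔL = −10·log₁₀(0.25) = +6.02 dB.

+6.0 dB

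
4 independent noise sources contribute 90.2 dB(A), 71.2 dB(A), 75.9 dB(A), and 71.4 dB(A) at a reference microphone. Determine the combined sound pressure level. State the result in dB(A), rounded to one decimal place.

For uncorrelated sources the intensities add, so convert each level to linear form, sum, and take 10·log₁₀ of the total.
Σ 10^(L/10) = 10^(90.2/10) + 10^(71.2/10) + 10^(75.9/10) + 10^(71.4/10) = 1.113e+09.
L_total = 10·log₁₀(1.113e+09) = 90.47 dB(A).

90.5 dB(A)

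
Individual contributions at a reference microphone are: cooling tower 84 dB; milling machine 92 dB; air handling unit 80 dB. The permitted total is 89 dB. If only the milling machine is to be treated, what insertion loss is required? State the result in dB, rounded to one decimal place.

5.5 dB

Everything except the milling machine sums to 10^(84/10) + 10^(80/10) = 3.512e+08 in linear terms, 85.46 dB.
To meet 89 dB overall, the treated milling machine may contribute at most 10^(89/10) − 3.512e+08 = 4.431e+08, i.e. 86.47 dB.
So the milling machine must be reduced from 92 to 86.47 dB: IL = 5.53 dB.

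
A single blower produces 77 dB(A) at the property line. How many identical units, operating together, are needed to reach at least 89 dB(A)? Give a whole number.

N identical sources give L₁ + 10·log₁₀ N, so require 10·log₁₀ N ≥ 89 − 77 = 12.0 dB.
N ≥ 10^(12.0/10) = 15.849, so N = 16.

16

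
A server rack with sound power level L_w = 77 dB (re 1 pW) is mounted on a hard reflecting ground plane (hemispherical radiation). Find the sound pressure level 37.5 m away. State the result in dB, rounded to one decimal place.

37.5 dB

Free-field hemispherical radiation: L_p = L_w − 10·log₁₀(2π·r²), r = 37.5 m.
2π·r² = 8836 m², 10·log₁₀ of that is 39.462 dB.
L_p = 77 − 39.462 = 37.54 dB.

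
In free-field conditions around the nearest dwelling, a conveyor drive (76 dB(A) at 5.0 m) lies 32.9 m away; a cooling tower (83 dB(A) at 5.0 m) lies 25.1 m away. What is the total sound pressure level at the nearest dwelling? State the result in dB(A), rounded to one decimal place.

Propagate each source to the receiver with L = L_ref − 20·log₁₀(r/r_ref), then add intensities.
conveyor drive: 76 − 20·log₁₀(32.9/5.0) = 76 − 16.36 = 59.64 dB(A).
cooling tower: 83 − 20·log₁₀(25.1/5.0) = 83 − 14.01 = 68.99 dB(A).
Σ 10^(L/10) = 8.837e+06 → L_total = 10·log₁₀(8.837e+06) = 69.46 dB(A).

69.5 dB(A)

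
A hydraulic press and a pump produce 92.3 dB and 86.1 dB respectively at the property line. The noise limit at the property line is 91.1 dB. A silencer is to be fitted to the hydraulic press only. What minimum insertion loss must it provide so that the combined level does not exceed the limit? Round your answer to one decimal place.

The untreated sources together contribute 10^(86.1/10) = 4.074e+08, i.e. 86.10 dB.
The limit corresponds to 10^(91.1/10) = 1.288e+09; subtracting the fixed part leaves 8.809e+08 for the hydraulic press, i.e. 89.45 dB.
So the hydraulic press must be reduced from 92.3 to 89.45 dB: IL = 2.85 dB.

2.9 dB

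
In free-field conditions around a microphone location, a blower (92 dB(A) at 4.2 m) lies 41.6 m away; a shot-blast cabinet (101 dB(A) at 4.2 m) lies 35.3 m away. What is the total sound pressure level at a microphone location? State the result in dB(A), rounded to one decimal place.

82.9 dB(A)

First find each source's level at the receiver (point-source: −20·log₁₀(r/r_ref)), then combine on an intensity basis.
blower: 92 − 20·log₁₀(41.6/4.2) = 92 − 19.92 = 72.08 dB(A).
shot-blast cabinet: 101 − 20·log₁₀(35.3/4.2) = 101 − 18.49 = 82.51 dB(A).
Σ 10^(L/10) = 1.944e+08 → L_total = 10·log₁₀(1.944e+08) = 82.89 dB(A).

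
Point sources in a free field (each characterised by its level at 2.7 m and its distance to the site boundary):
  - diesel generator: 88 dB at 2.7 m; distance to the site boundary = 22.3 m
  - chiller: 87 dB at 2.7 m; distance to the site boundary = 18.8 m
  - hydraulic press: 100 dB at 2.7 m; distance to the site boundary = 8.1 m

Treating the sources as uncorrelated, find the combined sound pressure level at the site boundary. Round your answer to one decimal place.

90.5 dB

Propagate each source to the receiver with L = L_ref − 20·log₁₀(r/r_ref), then add intensities.
diesel generator: 88 − 20·log₁₀(22.3/2.7) = 88 − 18.34 = 69.66 dB.
chiller: 87 − 20·log₁₀(18.8/2.7) = 87 − 16.86 = 70.14 dB.
hydraulic press: 100 − 20·log₁₀(8.1/2.7) = 100 − 9.54 = 90.46 dB.
Σ 10^(L/10) = 1.131e+09 → L_total = 10·log₁₀(1.131e+09) = 90.53 dB.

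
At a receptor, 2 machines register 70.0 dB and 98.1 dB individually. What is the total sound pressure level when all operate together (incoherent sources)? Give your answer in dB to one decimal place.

98.1 dB

Incoherent sources combine by intensity addition: L_total = 10·log₁₀(Σ 10^(L_i/10)).
Σ 10^(L/10) = 10^(70.0/10) + 10^(98.1/10) = 6.467e+09.
L_total = 10·log₁₀(6.467e+09) = 98.11 dB.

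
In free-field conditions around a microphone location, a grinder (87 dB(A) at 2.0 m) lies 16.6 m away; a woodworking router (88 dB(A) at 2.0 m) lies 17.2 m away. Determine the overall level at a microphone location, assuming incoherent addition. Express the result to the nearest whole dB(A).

72 dB(A)

Propagate each source to the receiver with L = L_ref − 20·log₁₀(r/r_ref), then add intensities.
grinder: 87 − 20·log₁₀(16.6/2.0) = 87 − 18.38 = 68.62 dB(A).
woodworking router: 88 − 20·log₁₀(17.2/2.0) = 88 − 18.69 = 69.31 dB(A).
Σ 10^(L/10) = 1.581e+07 → L_total = 10·log₁₀(1.581e+07) = 71.99 dB(A).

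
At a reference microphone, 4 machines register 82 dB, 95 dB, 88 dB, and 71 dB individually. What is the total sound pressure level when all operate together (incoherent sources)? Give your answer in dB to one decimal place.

96.0 dB

Incoherent sources combine by intensity addition: L_total = 10·log₁₀(Σ 10^(L_i/10)).
Σ 10^(L/10) = 10^(82/10) + 10^(95/10) + 10^(88/10) + 10^(71/10) = 3.964e+09.
L_total = 10·log₁₀(3.964e+09) = 95.98 dB.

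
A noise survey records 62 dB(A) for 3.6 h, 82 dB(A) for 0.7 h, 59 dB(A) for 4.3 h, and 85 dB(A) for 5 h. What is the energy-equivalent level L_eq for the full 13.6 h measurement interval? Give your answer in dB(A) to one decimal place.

81.0 dB(A)

L_eq = 10·log₁₀[(1/T)·Σ tᵢ·10^(Lᵢ/10)] with T = 13.6 h.
Σ tᵢ·10^(Lᵢ/10) = 3.6·10^(62/10) + 0.7·10^(82/10) + 4.3·10^(59/10) + 5·10^(85/10) = 1.701e+09.
L_eq = 10·log₁₀(1.701e+09/13.6) = 80.97 dB(A).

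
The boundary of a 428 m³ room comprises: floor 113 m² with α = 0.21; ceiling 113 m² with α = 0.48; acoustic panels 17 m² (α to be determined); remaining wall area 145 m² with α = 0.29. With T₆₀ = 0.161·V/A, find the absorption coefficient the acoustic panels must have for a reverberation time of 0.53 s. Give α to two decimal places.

From T₆₀ = 0.161·V/A, the target T₆₀ = 0.53 s needs A = 0.161·428/0.53 = 130.02 m².
Absorption from the other surfaces = 113·0.21 + 113·0.48 + 145·0.29 = 120.02 m², so the acoustic panels must supply 10.00 m² over 17 m².
α = 10.00/17 = 0.588.

0.59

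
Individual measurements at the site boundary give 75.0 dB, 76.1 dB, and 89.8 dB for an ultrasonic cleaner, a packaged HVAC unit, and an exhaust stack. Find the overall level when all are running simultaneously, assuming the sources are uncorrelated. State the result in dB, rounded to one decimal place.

For uncorrelated sources the intensities add, so convert each level to linear form, sum, and take 10·log₁₀ of the total.
Σ 10^(L/10) = 10^(75.0/10) + 10^(76.1/10) + 10^(89.8/10) = 1.027e+09.
L_total = 10·log₁₀(1.027e+09) = 90.12 dB.

90.1 dB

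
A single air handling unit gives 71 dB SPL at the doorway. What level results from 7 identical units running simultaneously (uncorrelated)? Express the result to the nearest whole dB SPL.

N identical incoherent sources raise the level by 10·log₁₀ N.
L_total = 71 + 10·log₁₀(7) = 71 + 8.451 = 79.45 dB SPL.

79 dB SPL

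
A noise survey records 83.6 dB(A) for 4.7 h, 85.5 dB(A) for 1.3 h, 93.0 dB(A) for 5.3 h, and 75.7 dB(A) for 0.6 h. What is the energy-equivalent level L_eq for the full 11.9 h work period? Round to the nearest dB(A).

The energy average is taken in the linear domain: L_eq = 10·log₁₀[(Σ tᵢ·10^(Lᵢ/10))/T], T = 11.9 h.
Σ tᵢ·10^(Lᵢ/10) = 4.7·10^(83.6/10) + 1.3·10^(85.5/10) + 5.3·10^(93.0/10) + 0.6·10^(75.7/10) = 1.214e+10.
L_eq = 10·log₁₀(1.214e+10/11.9) = 90.08 dB(A).

90 dB(A)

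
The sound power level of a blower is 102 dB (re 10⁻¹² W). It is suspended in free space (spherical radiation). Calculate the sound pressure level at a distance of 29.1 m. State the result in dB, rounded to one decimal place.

The power spreads over a sphere of area 4π·r², so L_p = L_w − 10·log₁₀(4π·r²).
4π·r² = 1.064e+04 m², 10·log₁₀ of that is 40.270 dB.
L_p = 102 − 40.270 = 61.73 dB.

61.7 dB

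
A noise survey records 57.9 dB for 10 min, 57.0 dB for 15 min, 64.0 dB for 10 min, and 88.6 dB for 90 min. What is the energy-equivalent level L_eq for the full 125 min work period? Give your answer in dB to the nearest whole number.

The energy average is taken in the linear domain: L_eq = 10·log₁₀[(Σ tᵢ·10^(Lᵢ/10))/T], T = 125 min.
Σ tᵢ·10^(Lᵢ/10) = 10·10^(57.9/10) + 15·10^(57.0/10) + 10·10^(64.0/10) + 90·10^(88.6/10) = 6.524e+10.
L_eq = 10·log₁₀(6.524e+10/125) = 87.18 dB.

87 dB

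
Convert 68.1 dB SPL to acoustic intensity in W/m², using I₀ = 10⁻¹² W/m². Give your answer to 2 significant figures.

6.5e-06 W/m²

L = 10·log₁₀(I/I₀) ⇒ I = I₀·10^(L/10) = 10⁻¹² × 10^6.81.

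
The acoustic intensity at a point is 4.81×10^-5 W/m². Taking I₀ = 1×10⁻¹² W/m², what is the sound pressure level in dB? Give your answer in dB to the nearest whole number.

Dividing by I₀ shifts the exponent by 12: I/I₀ = 4.81×10^7.
L = 10·(0.6821 + 7) = 76.82 dB.

77 dB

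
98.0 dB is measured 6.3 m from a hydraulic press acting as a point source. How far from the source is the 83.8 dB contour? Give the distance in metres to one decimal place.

32.3 m

The 14.2 dB drop corresponds to a distance ratio of 10^(14.2/20) for a point source.
r₂ = 6.3·10^((98.0−83.8)/20) = 6.3·10^(14.2/20) = 32.31 m.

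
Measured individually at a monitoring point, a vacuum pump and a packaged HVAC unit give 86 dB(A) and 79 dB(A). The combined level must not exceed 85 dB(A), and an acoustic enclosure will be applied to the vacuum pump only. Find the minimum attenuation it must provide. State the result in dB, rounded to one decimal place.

The untreated sources together contribute 10^(79/10) = 7.943e+07, i.e. 79.00 dB(A).
The limit corresponds to 10^(85/10) = 3.162e+08; subtracting the fixed part leaves 2.368e+08 for the vacuum pump, i.e. 83.74 dB(A).
So the vacuum pump must be reduced from 86 to 83.74 dB(A): IL = 2.26 dB.

2.3 dB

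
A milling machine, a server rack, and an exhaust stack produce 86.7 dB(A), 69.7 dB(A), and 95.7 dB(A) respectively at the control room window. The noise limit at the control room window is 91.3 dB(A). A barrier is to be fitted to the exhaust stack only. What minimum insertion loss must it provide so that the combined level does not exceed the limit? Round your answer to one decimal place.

The untreated sources together contribute 10^(86.7/10) + 10^(69.7/10) = 4.771e+08, i.e. 86.79 dB(A).
The limit corresponds to 10^(91.3/10) = 1.349e+09; subtracting the fixed part leaves 8.719e+08 for the exhaust stack, i.e. 89.40 dB(A).
So the exhaust stack must be reduced from 95.7 to 89.40 dB(A): IL = 6.30 dB.

6.3 dB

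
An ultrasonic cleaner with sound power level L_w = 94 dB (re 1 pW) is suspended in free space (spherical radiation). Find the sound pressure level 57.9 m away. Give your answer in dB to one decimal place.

47.8 dB

Free-field spherical radiation: L_p = L_w − 10·log₁₀(4π·r²), r = 57.9 m.
4π·r² = 4.213e+04 m², 10·log₁₀ of that is 46.246 dB.
L_p = 94 − 46.246 = 47.75 dB.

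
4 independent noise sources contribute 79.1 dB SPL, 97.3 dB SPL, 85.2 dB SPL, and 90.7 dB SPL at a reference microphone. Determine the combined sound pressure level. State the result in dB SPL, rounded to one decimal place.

98.4 dB SPL

For uncorrelated sources the intensities add, so convert each level to linear form, sum, and take 10·log₁₀ of the total.
Σ 10^(L/10) = 10^(79.1/10) + 10^(97.3/10) + 10^(85.2/10) + 10^(90.7/10) = 6.958e+09.
L_total = 10·log₁₀(6.958e+09) = 98.42 dB SPL.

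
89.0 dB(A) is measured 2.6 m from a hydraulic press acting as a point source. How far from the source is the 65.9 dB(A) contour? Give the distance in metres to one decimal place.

The 23.1 dB drop corresponds to a distance ratio of 10^(23.1/20) for a point source.
r₂ = 2.6·10^((89.0−65.9)/20) = 2.6·10^(23.1/20) = 37.15 m.

37.2 m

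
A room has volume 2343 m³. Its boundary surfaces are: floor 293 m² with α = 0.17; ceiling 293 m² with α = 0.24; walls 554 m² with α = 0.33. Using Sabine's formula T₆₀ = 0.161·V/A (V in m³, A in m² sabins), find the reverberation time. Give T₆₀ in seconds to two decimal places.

Summing Sᵢαᵢ: 293·0.17 + 293·0.24 + 554·0.33 = 302.95 m².
T₆₀ = 0.161·V/A = 0.161·2343/302.95 = 1.245 s.

1.25 s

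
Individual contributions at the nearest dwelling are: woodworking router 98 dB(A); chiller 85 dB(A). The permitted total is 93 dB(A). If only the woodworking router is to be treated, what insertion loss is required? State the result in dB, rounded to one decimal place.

The untreated sources together contribute 10^(85/10) = 3.162e+08, i.e. 85.00 dB(A).
To meet 93 dB(A) overall, the treated woodworking router may contribute at most 10^(93/10) − 3.162e+08 = 1.679e+09, i.e. 92.25 dB(A).
Required insertion loss = 98 − 92.25 = 5.75 dB.

5.7 dB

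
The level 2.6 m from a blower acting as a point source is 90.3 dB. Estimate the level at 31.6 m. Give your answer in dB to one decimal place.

Spherical spreading from a point source gives a 20·log₁₀(r₂/r₁) drop.
L₂ = 90.3 − 20·log₁₀(31.6/2.6) = 90.3 − 21.694 = 68.61 dB.

68.6 dB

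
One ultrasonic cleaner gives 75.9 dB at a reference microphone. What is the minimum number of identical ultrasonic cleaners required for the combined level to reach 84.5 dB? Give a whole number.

8

The shortfall is 84.5 − 75.9 = 8.6 dB, and N units add 10·log₁₀ N, so need 10·log₁₀ N ≥ 8.6.
N ≥ 10^(8.6/10) = 7.244, so N = 8.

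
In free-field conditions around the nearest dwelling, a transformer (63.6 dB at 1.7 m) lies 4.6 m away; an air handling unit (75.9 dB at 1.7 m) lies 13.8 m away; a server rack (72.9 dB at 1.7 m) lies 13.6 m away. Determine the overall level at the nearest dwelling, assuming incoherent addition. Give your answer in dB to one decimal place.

Apply inverse-square spreading to bring every level to the receiver, then sum 10^(L/10).
transformer: 63.6 − 20·log₁₀(4.6/1.7) = 63.6 − 8.65 = 54.95 dB.
air handling unit: 75.9 − 20·log₁₀(13.8/1.7) = 75.9 − 18.19 = 57.71 dB.
server rack: 72.9 − 20·log₁₀(13.6/1.7) = 72.9 − 18.06 = 54.84 dB.
Σ 10^(L/10) = 1.208e+06 → L_total = 10·log₁₀(1.208e+06) = 60.82 dB.

60.8 dB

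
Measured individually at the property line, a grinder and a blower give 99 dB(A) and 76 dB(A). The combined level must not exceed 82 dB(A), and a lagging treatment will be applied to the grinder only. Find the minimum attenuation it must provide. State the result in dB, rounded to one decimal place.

Fixed contribution from the other source: Σ 10^(L/10) = 10^(76/10) = 3.981e+07 (76.00 dB(A)).
The limit corresponds to 10^(82/10) = 1.585e+08; subtracting the fixed part leaves 1.187e+08 for the grinder, i.e. 80.74 dB(A).
Required insertion loss = 99 − 80.74 = 18.26 dB.

18.3 dB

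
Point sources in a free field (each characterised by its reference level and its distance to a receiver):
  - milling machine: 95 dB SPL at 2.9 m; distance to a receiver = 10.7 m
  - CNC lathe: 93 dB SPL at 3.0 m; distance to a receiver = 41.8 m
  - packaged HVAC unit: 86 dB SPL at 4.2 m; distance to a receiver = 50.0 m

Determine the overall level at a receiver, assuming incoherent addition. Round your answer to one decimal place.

83.9 dB SPL

Apply inverse-square spreading to bring every level to the receiver, then sum 10^(L/10).
milling machine: 95 − 20·log₁₀(10.7/2.9) = 95 − 11.34 = 83.66 dB SPL.
CNC lathe: 93 − 20·log₁₀(41.8/3.0) = 93 − 22.88 = 70.12 dB SPL.
packaged HVAC unit: 86 − 20·log₁₀(50.0/4.2) = 86 − 21.51 = 64.49 dB SPL.
Σ 10^(L/10) = 2.454e+08 → L_total = 10·log₁₀(2.454e+08) = 83.90 dB SPL.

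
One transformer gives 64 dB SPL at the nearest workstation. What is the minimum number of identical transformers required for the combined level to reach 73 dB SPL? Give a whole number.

Need L₁ + 10·log₁₀ N ≥ 73, i.e. log₁₀ N ≥ 0.90.
N ≥ 10^(9.0/10) = 7.943, so N = 8.

8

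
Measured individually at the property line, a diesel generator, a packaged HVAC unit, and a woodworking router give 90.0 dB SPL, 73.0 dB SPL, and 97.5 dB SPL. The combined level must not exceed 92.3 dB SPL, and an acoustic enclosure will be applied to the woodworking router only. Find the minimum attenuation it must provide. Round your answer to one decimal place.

9.2 dB

The untreated sources together contribute 10^(90.0/10) + 10^(73.0/10) = 1.020e+09, i.e. 90.09 dB SPL.
To meet 92.3 dB SPL overall, the treated woodworking router may contribute at most 10^(92.3/10) − 1.020e+09 = 6.783e+08, i.e. 88.31 dB SPL.
So the woodworking router must be reduced from 97.5 to 88.31 dB SPL: IL = 9.19 dB.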